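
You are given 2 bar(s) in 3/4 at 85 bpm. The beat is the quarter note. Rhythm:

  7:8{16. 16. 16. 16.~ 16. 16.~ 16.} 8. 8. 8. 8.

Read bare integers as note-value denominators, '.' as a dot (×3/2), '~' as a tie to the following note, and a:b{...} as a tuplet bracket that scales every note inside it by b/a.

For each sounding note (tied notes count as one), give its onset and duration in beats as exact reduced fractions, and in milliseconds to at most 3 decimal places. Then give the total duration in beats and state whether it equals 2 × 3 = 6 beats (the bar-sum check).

1) 0.0ms=0b +302.521ms=3/7b
2) 302.521ms=3/7b +302.521ms=3/7b
3) 605.042ms=6/7b +302.521ms=3/7b
4) 907.563ms=9/7b +605.042ms=6/7b
5) 1512.605ms=15/7b +605.042ms=6/7b
6) 2117.647ms=3b +529.412ms=3/4b
7) 2647.059ms=15/4b +529.412ms=3/4b
8) 3176.471ms=9/2b +529.412ms=3/4b
9) 3705.882ms=21/4b +529.412ms=3/4b
Σ=6b of 6 (85bpm 3/4) — PASS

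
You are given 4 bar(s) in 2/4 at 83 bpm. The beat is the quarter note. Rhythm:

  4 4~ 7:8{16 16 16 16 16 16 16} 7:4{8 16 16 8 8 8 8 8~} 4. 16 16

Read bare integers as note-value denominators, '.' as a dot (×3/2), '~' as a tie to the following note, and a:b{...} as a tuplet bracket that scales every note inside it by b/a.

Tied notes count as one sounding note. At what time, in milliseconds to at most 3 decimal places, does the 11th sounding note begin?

note 11 onset = 31/7b = 3201.377ms

1. 0.0ms @ 0 + 722.892ms (1)
2. 722.892ms @ 1 + 929.432ms (9/7)
3. 1652.324ms @ 16/7 + 206.54ms (2/7)
4. 1858.864ms @ 18/7 + 206.54ms (2/7)
5. 2065.404ms @ 20/7 + 206.54ms (2/7)
6. 2271.945ms @ 22/7 + 206.54ms (2/7)
7. 2478.485ms @ 24/7 + 206.54ms (2/7)
8. 2685.026ms @ 26/7 + 206.54ms (2/7)
9. 2891.566ms @ 4 + 206.54ms (2/7)
10. 3098.107ms @ 30/7 + 103.27ms (1/7)
11. 3201.377ms @ 31/7 + 103.27ms (1/7)
12. 3304.647ms @ 32/7 + 206.54ms (2/7)
13. 3511.188ms @ 34/7 + 206.54ms (2/7)
14. 3717.728ms @ 36/7 + 206.54ms (2/7)
15. 3924.269ms @ 38/7 + 206.54ms (2/7)
16. 4130.809ms @ 40/7 + 1290.878ms (25/14)
17. 5421.687ms @ 15/2 + 180.723ms (1/4)
18. 5602.41ms @ 31/4 + 180.723ms (1/4)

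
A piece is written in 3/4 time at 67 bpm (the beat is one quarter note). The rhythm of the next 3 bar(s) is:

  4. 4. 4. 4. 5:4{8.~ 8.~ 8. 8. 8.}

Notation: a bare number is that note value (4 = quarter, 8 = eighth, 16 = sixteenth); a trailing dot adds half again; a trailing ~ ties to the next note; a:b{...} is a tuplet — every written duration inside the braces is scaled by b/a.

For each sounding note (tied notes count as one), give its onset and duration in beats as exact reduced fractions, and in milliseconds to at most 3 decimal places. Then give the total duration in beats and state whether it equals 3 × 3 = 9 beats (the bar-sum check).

1) 0.0ms=0b +1343.284ms=3/2b
2) 1343.284ms=3/2b +1343.284ms=3/2b
3) 2686.567ms=3b +1343.284ms=3/2b
4) 4029.851ms=9/2b +1343.284ms=3/2b
5) 5373.134ms=6b +1611.94ms=9/5b
6) 6985.075ms=39/5b +537.313ms=3/5b
7) 7522.388ms=42/5b +537.313ms=3/5b
Σ=9b of 9 (67bpm 3/4) — PASS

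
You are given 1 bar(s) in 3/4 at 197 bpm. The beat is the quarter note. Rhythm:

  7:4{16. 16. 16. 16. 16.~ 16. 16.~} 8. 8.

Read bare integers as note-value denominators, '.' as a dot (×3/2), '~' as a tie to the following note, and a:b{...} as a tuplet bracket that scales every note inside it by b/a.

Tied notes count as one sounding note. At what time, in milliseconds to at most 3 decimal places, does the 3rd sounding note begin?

note 3 onset = 3/7b = 130.529ms

1. 0.0ms @ 0 + 65.265ms (3/14)
2. 65.265ms @ 3/14 + 65.265ms (3/14)
3. 130.529ms @ 3/7 + 65.265ms (3/14)
4. 195.794ms @ 9/14 + 65.265ms (3/14)
5. 261.059ms @ 6/7 + 130.529ms (3/7)
6. 391.588ms @ 9/7 + 293.691ms (27/28)
7. 685.279ms @ 9/4 + 228.426ms (3/4)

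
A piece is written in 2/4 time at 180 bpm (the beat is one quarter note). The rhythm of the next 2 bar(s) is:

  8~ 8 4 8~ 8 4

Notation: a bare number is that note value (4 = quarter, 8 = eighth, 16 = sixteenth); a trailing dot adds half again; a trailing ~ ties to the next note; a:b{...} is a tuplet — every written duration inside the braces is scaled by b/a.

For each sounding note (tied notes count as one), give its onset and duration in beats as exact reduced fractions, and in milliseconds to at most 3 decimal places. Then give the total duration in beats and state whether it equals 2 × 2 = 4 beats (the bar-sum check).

1) 0.0ms=0b +333.333ms=1b
2) 333.333ms=1b +333.333ms=1b
3) 666.667ms=2b +333.333ms=1b
4) 1000.0ms=3b +333.333ms=1b
Σ=4b of 4 (180bpm 2/4) — PASS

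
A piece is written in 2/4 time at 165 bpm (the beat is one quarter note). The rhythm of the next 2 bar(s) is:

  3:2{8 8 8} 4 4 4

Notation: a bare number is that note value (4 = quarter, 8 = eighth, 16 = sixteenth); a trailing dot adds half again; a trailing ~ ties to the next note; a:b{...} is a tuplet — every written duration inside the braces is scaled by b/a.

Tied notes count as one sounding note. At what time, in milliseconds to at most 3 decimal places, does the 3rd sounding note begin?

1. 0.0ms @ 0 + 121.212ms (1/3)
2. 121.212ms @ 1/3 + 121.212ms (1/3)
3. 242.424ms @ 2/3 + 121.212ms (1/3)
4. 363.636ms @ 1 + 363.636ms (1)
5. 727.273ms @ 2 + 363.636ms (1)
6. 1090.909ms @ 3 + 363.636ms (1)

note 3 onset = 2/3b = 242.424ms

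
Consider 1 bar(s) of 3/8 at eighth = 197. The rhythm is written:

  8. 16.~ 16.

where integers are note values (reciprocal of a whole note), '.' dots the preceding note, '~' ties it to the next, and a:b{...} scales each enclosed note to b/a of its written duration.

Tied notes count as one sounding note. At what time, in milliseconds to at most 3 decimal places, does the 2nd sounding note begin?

1. 0.0ms @ 0 + 456.853ms (3/2)
2. 456.853ms @ 3/2 + 456.853ms (3/2)

note 2 onset = 3/2b = 456.853ms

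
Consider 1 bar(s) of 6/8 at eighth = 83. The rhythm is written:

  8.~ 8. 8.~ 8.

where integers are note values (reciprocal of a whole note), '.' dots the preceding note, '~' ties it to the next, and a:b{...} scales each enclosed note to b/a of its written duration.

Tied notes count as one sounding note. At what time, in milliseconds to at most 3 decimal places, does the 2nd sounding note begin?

1. 0.0ms @ 0 + 2168.675ms (3)
2. 2168.675ms @ 3 + 2168.675ms (3)

note 2 onset = 3b = 2168.675ms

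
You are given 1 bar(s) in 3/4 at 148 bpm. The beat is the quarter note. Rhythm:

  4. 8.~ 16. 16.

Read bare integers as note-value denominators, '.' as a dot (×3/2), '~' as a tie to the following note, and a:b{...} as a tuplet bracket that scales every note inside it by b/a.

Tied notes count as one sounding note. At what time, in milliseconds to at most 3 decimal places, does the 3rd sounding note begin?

note 3 onset = 21/8b = 1064.189ms

1. 0.0ms @ 0 + 608.108ms (3/2)
2. 608.108ms @ 3/2 + 456.081ms (9/8)
3. 1064.189ms @ 21/8 + 152.027ms (3/8)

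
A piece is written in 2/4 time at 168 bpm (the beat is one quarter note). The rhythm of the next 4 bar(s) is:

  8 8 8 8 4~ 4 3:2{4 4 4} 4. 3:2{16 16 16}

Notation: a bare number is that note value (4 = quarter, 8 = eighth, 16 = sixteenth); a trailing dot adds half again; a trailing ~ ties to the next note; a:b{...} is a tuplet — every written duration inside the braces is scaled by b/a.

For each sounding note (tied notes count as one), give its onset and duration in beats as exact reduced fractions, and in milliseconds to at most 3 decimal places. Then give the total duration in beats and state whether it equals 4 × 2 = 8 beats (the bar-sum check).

1) 0.0ms=0b +178.571ms=1/2b
2) 178.571ms=1/2b +178.571ms=1/2b
3) 357.143ms=1b +178.571ms=1/2b
4) 535.714ms=3/2b +178.571ms=1/2b
5) 714.286ms=2b +714.286ms=2b
6) 1428.571ms=4b +238.095ms=2/3b
7) 1666.667ms=14/3b +238.095ms=2/3b
8) 1904.762ms=16/3b +238.095ms=2/3b
9) 2142.857ms=6b +535.714ms=3/2b
10) 2678.571ms=15/2b +59.524ms=1/6b
11) 2738.095ms=23/3b +59.524ms=1/6b
12) 2797.619ms=47/6b +59.524ms=1/6b
Σ=8b of 8 (168bpm 2/4) — PASS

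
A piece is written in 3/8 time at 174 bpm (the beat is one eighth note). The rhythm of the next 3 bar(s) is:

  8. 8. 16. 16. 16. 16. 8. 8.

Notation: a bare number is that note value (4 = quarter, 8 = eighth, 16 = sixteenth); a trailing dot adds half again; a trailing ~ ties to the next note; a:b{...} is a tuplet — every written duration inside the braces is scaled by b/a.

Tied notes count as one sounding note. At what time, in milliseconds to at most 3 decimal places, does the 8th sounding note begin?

1. 0.0ms @ 0 + 517.241ms (3/2)
2. 517.241ms @ 3/2 + 517.241ms (3/2)
3. 1034.483ms @ 3 + 258.621ms (3/4)
4. 1293.103ms @ 15/4 + 258.621ms (3/4)
5. 1551.724ms @ 9/2 + 258.621ms (3/4)
6. 1810.345ms @ 21/4 + 258.621ms (3/4)
7. 2068.966ms @ 6 + 517.241ms (3/2)
8. 2586.207ms @ 15/2 + 517.241ms (3/2)

note 8 onset = 15/2b = 2586.207ms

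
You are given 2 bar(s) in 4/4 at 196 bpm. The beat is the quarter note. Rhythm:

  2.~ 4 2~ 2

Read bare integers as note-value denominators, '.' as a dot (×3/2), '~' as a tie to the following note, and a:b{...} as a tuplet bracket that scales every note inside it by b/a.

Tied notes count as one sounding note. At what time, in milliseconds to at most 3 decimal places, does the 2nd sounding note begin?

1. 0.0ms @ 0 + 1224.49ms (4)
2. 1224.49ms @ 4 + 1224.49ms (4)

note 2 onset = 4b = 1224.49ms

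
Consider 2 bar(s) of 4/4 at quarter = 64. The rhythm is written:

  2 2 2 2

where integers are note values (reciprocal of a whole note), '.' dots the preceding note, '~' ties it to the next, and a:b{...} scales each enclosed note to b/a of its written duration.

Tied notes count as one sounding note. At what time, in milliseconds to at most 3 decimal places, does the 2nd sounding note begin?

1. 0.0ms @ 0 + 1875.0ms (2)
2. 1875.0ms @ 2 + 1875.0ms (2)
3. 3750.0ms @ 4 + 1875.0ms (2)
4. 5625.0ms @ 6 + 1875.0ms (2)

note 2 onset = 2b = 1875.0ms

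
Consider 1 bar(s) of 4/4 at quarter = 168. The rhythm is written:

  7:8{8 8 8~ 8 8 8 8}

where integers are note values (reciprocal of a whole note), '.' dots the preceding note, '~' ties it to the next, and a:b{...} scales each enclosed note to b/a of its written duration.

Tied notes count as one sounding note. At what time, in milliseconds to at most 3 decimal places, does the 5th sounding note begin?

note 5 onset = 20/7b = 1020.408ms

1. 0.0ms @ 0 + 204.082ms (4/7)
2. 204.082ms @ 4/7 + 204.082ms (4/7)
3. 408.163ms @ 8/7 + 408.163ms (8/7)
4. 816.327ms @ 16/7 + 204.082ms (4/7)
5. 1020.408ms @ 20/7 + 204.082ms (4/7)
6. 1224.49ms @ 24/7 + 204.082ms (4/7)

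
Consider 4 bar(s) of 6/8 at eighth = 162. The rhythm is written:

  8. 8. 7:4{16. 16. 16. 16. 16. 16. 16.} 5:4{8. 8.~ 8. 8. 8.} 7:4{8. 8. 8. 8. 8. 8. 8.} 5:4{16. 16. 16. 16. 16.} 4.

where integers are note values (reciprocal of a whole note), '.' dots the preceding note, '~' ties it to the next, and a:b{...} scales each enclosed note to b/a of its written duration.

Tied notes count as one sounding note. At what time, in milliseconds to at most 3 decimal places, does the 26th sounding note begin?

1. 0.0ms @ 0 + 555.556ms (3/2)
2. 555.556ms @ 3/2 + 555.556ms (3/2)
3. 1111.111ms @ 3 + 158.73ms (3/7)
4. 1269.841ms @ 24/7 + 158.73ms (3/7)
5. 1428.571ms @ 27/7 + 158.73ms (3/7)
6. 1587.302ms @ 30/7 + 158.73ms (3/7)
7. 1746.032ms @ 33/7 + 158.73ms (3/7)
8. 1904.762ms @ 36/7 + 158.73ms (3/7)
9. 2063.492ms @ 39/7 + 158.73ms (3/7)
10. 2222.222ms @ 6 + 444.444ms (6/5)
11. 2666.667ms @ 36/5 + 888.889ms (12/5)
12. 3555.556ms @ 48/5 + 444.444ms (6/5)
13. 4000.0ms @ 54/5 + 444.444ms (6/5)
14. 4444.444ms @ 12 + 317.46ms (6/7)
15. 4761.905ms @ 90/7 + 317.46ms (6/7)
16. 5079.365ms @ 96/7 + 317.46ms (6/7)
17. 5396.825ms @ 102/7 + 317.46ms (6/7)
18. 5714.286ms @ 108/7 + 317.46ms (6/7)
19. 6031.746ms @ 114/7 + 317.46ms (6/7)
20. 6349.206ms @ 120/7 + 317.46ms (6/7)
21. 6666.667ms @ 18 + 222.222ms (3/5)
22. 6888.889ms @ 93/5 + 222.222ms (3/5)
23. 7111.111ms @ 96/5 + 222.222ms (3/5)
24. 7333.333ms @ 99/5 + 222.222ms (3/5)
25. 7555.556ms @ 102/5 + 222.222ms (3/5)
26. 7777.778ms @ 21 + 1111.111ms (3)

note 26 onset = 21b = 7777.778ms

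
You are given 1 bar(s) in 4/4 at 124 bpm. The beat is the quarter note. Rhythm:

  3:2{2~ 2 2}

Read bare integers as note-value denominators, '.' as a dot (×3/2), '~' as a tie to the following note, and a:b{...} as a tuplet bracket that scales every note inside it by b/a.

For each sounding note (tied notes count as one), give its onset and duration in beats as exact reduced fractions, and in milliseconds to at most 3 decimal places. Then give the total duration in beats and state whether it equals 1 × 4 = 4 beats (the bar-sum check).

1) 0.0ms=0b +1290.323ms=8/3b
2) 1290.323ms=8/3b +645.161ms=4/3b
Σ=4b of 4 (124bpm 4/4) — PASS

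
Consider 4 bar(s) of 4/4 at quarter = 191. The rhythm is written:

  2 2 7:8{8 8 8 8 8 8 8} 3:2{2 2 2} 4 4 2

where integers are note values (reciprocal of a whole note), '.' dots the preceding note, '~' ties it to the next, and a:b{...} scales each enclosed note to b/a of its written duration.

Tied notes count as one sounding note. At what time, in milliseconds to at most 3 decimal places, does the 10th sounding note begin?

note 10 onset = 8b = 2513.089ms

1. 0.0ms @ 0 + 628.272ms (2)
2. 628.272ms @ 2 + 628.272ms (2)
3. 1256.545ms @ 4 + 179.506ms (4/7)
4. 1436.051ms @ 32/7 + 179.506ms (4/7)
5. 1615.557ms @ 36/7 + 179.506ms (4/7)
6. 1795.064ms @ 40/7 + 179.506ms (4/7)
7. 1974.57ms @ 44/7 + 179.506ms (4/7)
8. 2154.076ms @ 48/7 + 179.506ms (4/7)
9. 2333.583ms @ 52/7 + 179.506ms (4/7)
10. 2513.089ms @ 8 + 418.848ms (4/3)
11. 2931.937ms @ 28/3 + 418.848ms (4/3)
12. 3350.785ms @ 32/3 + 418.848ms (4/3)
13. 3769.634ms @ 12 + 314.136ms (1)
14. 4083.77ms @ 13 + 314.136ms (1)
15. 4397.906ms @ 14 + 628.272ms (2)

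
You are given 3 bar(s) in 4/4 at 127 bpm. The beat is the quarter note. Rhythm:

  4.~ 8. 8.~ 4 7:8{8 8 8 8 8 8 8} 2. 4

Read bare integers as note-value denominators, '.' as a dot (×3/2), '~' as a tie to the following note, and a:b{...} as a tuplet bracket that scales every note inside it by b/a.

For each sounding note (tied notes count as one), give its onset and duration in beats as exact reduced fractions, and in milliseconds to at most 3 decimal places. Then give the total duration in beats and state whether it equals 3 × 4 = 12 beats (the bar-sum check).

1) 0.0ms=0b +1062.992ms=9/4b
2) 1062.992ms=9/4b +826.772ms=7/4b
3) 1889.764ms=4b +269.966ms=4/7b
4) 2159.73ms=32/7b +269.966ms=4/7b
5) 2429.696ms=36/7b +269.966ms=4/7b
6) 2699.663ms=40/7b +269.966ms=4/7b
7) 2969.629ms=44/7b +269.966ms=4/7b
8) 3239.595ms=48/7b +269.966ms=4/7b
9) 3509.561ms=52/7b +269.966ms=4/7b
10) 3779.528ms=8b +1417.323ms=3b
11) 5196.85ms=11b +472.441ms=1b
Σ=12b of 12 (127bpm 4/4) — PASS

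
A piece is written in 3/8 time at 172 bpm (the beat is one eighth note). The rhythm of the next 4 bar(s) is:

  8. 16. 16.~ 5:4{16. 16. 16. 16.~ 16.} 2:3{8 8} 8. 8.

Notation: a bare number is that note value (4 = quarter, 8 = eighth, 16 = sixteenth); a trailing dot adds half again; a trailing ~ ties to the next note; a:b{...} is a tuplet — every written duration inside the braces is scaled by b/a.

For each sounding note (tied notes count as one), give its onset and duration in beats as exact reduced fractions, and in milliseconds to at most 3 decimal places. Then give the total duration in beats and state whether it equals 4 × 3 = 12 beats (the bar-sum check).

1) 0.0ms=0b +523.256ms=3/2b
2) 523.256ms=3/2b +261.628ms=3/4b
3) 784.884ms=9/4b +470.93ms=27/20b
4) 1255.814ms=18/5b +209.302ms=3/5b
5) 1465.116ms=21/5b +209.302ms=3/5b
6) 1674.419ms=24/5b +418.605ms=6/5b
7) 2093.023ms=6b +523.256ms=3/2b
8) 2616.279ms=15/2b +523.256ms=3/2b
9) 3139.535ms=9b +523.256ms=3/2b
10) 3662.791ms=21/2b +523.256ms=3/2b
Σ=12b of 12 (172bpm 3/8) — PASS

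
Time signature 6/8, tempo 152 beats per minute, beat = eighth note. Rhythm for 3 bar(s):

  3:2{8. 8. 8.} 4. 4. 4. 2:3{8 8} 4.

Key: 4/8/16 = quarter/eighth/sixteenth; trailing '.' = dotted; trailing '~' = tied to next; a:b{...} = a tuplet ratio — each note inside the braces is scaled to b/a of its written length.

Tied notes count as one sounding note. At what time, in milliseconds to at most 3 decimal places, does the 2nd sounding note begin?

1. 0.0ms @ 0 + 394.737ms (1)
2. 394.737ms @ 1 + 394.737ms (1)
3. 789.474ms @ 2 + 394.737ms (1)
4. 1184.211ms @ 3 + 1184.211ms (3)
5. 2368.421ms @ 6 + 1184.211ms (3)
6. 3552.632ms @ 9 + 1184.211ms (3)
7. 4736.842ms @ 12 + 592.105ms (3/2)
8. 5328.947ms @ 27/2 + 592.105ms (3/2)
9. 5921.053ms @ 15 + 1184.211ms (3)

note 2 onset = 1b = 394.737ms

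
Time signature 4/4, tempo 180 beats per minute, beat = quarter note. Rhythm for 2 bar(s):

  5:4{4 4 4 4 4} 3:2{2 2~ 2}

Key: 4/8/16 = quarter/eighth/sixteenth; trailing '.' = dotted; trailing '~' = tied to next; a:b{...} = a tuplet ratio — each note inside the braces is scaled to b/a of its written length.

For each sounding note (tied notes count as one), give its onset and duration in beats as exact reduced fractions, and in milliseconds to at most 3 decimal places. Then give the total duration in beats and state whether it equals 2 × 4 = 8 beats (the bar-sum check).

1) 0.0ms=0b +266.667ms=4/5b
2) 266.667ms=4/5b +266.667ms=4/5b
3) 533.333ms=8/5b +266.667ms=4/5b
4) 800.0ms=12/5b +266.667ms=4/5b
5) 1066.667ms=16/5b +266.667ms=4/5b
6) 1333.333ms=4b +444.444ms=4/3b
7) 1777.778ms=16/3b +888.889ms=8/3b
Σ=8b of 8 (180bpm 4/4) — PASS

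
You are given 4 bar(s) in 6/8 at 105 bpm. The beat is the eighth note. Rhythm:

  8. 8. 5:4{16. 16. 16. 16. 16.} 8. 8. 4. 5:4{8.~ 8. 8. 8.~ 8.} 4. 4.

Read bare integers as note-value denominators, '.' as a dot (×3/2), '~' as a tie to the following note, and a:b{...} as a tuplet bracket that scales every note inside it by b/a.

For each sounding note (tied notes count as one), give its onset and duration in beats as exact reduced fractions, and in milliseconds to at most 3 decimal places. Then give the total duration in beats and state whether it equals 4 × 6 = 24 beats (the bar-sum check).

1) 0.0ms=0b +857.143ms=3/2b
2) 857.143ms=3/2b +857.143ms=3/2b
3) 1714.286ms=3b +342.857ms=3/5b
4) 2057.143ms=18/5b +342.857ms=3/5b
5) 2400.0ms=21/5b +342.857ms=3/5b
6) 2742.857ms=24/5b +342.857ms=3/5b
7) 3085.714ms=27/5b +342.857ms=3/5b
8) 3428.571ms=6b +857.143ms=3/2b
9) 4285.714ms=15/2b +857.143ms=3/2b
10) 5142.857ms=9b +1714.286ms=3b
11) 6857.143ms=12b +1371.429ms=12/5b
12) 8228.571ms=72/5b +685.714ms=6/5b
13) 8914.286ms=78/5b +1371.429ms=12/5b
14) 10285.714ms=18b +1714.286ms=3b
15) 12000.0ms=21b +1714.286ms=3b
Σ=24b of 24 (105bpm 6/8) — PASS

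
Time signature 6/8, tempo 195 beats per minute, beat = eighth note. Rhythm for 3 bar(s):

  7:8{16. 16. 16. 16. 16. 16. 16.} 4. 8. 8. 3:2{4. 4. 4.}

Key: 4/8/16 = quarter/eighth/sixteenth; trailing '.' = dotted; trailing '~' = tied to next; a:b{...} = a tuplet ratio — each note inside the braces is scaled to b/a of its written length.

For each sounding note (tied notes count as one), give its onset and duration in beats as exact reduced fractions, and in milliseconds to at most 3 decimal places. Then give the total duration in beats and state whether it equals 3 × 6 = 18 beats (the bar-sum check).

1) 0.0ms=0b +263.736ms=6/7b
2) 263.736ms=6/7b +263.736ms=6/7b
3) 527.473ms=12/7b +263.736ms=6/7b
4) 791.209ms=18/7b +263.736ms=6/7b
5) 1054.945ms=24/7b +263.736ms=6/7b
6) 1318.681ms=30/7b +263.736ms=6/7b
7) 1582.418ms=36/7b +263.736ms=6/7b
8) 1846.154ms=6b +923.077ms=3b
9) 2769.231ms=9b +461.538ms=3/2b
10) 3230.769ms=21/2b +461.538ms=3/2b
11) 3692.308ms=12b +615.385ms=2b
12) 4307.692ms=14b +615.385ms=2b
13) 4923.077ms=16b +615.385ms=2b
Σ=18b of 18 (195bpm 6/8) — PASS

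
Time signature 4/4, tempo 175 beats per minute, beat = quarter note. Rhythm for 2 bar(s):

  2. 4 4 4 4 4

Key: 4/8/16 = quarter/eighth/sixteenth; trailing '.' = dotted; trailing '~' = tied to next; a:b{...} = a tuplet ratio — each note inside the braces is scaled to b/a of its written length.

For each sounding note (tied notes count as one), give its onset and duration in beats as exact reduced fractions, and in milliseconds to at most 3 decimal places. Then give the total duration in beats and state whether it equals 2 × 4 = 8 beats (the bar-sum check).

1) 0.0ms=0b +1028.571ms=3b
2) 1028.571ms=3b +342.857ms=1b
3) 1371.429ms=4b +342.857ms=1b
4) 1714.286ms=5b +342.857ms=1b
5) 2057.143ms=6b +342.857ms=1b
6) 2400.0ms=7b +342.857ms=1b
Σ=8b of 8 (175bpm 4/4) — PASS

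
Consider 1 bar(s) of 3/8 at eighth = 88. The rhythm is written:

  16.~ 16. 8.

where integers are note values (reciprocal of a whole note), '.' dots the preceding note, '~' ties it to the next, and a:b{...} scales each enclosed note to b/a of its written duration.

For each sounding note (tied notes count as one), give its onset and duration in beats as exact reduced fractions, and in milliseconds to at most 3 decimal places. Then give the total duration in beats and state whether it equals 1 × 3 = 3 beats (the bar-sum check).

1) 0.0ms=0b +1022.727ms=3/2b
2) 1022.727ms=3/2b +1022.727ms=3/2b
Σ=3b of 3 (88bpm 3/8) — PASS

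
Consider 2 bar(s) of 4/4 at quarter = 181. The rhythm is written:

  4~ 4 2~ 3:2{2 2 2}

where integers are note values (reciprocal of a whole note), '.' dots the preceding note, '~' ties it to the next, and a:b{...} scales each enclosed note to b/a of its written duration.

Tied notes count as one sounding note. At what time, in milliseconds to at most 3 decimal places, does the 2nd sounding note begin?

note 2 onset = 2b = 662.983ms

1. 0.0ms @ 0 + 662.983ms (2)
2. 662.983ms @ 2 + 1104.972ms (10/3)
3. 1767.956ms @ 16/3 + 441.989ms (4/3)
4. 2209.945ms @ 20/3 + 441.989ms (4/3)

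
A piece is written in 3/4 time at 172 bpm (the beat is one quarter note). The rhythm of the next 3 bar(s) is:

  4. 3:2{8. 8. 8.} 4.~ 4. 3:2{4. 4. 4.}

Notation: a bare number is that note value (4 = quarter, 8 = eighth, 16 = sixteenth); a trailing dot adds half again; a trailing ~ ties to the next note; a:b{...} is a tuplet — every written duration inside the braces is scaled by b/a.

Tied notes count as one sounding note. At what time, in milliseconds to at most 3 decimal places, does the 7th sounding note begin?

note 7 onset = 7b = 2441.86ms

1. 0.0ms @ 0 + 523.256ms (3/2)
2. 523.256ms @ 3/2 + 174.419ms (1/2)
3. 697.674ms @ 2 + 174.419ms (1/2)
4. 872.093ms @ 5/2 + 174.419ms (1/2)
5. 1046.512ms @ 3 + 1046.512ms (3)
6. 2093.023ms @ 6 + 348.837ms (1)
7. 2441.86ms @ 7 + 348.837ms (1)
8. 2790.698ms @ 8 + 348.837ms (1)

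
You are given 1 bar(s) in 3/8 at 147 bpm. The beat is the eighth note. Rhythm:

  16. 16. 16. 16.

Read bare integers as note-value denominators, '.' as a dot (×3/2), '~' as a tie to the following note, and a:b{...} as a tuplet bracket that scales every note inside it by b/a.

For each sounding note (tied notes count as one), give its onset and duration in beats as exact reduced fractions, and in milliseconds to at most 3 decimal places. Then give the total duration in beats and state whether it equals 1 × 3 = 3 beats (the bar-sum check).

1) 0.0ms=0b +306.122ms=3/4b
2) 306.122ms=3/4b +306.122ms=3/4b
3) 612.245ms=3/2b +306.122ms=3/4b
4) 918.367ms=9/4b +306.122ms=3/4b
Σ=3b of 3 (147bpm 3/8) — PASS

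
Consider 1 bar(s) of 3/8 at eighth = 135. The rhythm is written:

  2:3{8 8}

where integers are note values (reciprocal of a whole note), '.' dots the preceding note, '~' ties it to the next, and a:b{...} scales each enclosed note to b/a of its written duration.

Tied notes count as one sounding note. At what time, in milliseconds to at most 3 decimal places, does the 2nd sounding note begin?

1. 0.0ms @ 0 + 666.667ms (3/2)
2. 666.667ms @ 3/2 + 666.667ms (3/2)

note 2 onset = 3/2b = 666.667ms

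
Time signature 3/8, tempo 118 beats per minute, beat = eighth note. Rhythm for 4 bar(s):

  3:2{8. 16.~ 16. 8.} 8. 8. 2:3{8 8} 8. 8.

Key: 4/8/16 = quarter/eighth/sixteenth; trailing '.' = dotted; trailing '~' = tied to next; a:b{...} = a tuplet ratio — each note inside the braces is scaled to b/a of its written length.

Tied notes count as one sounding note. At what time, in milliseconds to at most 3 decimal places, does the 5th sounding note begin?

note 5 onset = 9/2b = 2288.136ms

1. 0.0ms @ 0 + 508.475ms (1)
2. 508.475ms @ 1 + 508.475ms (1)
3. 1016.949ms @ 2 + 508.475ms (1)
4. 1525.424ms @ 3 + 762.712ms (3/2)
5. 2288.136ms @ 9/2 + 762.712ms (3/2)
6. 3050.847ms @ 6 + 762.712ms (3/2)
7. 3813.559ms @ 15/2 + 762.712ms (3/2)
8. 4576.271ms @ 9 + 762.712ms (3/2)
9. 5338.983ms @ 21/2 + 762.712ms (3/2)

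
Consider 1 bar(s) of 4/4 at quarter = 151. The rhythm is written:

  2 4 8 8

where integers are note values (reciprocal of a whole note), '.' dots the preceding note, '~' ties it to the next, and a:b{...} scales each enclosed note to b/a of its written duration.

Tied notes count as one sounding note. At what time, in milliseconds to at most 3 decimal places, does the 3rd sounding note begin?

note 3 onset = 3b = 1192.053ms

1. 0.0ms @ 0 + 794.702ms (2)
2. 794.702ms @ 2 + 397.351ms (1)
3. 1192.053ms @ 3 + 198.675ms (1/2)
4. 1390.728ms @ 7/2 + 198.675ms (1/2)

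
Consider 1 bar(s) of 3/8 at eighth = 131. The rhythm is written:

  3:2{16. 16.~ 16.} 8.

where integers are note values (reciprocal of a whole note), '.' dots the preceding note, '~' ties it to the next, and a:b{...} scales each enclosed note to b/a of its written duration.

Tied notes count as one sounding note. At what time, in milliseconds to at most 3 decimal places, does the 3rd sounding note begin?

1. 0.0ms @ 0 + 229.008ms (1/2)
2. 229.008ms @ 1/2 + 458.015ms (1)
3. 687.023ms @ 3/2 + 687.023ms (3/2)

note 3 onset = 3/2b = 687.023ms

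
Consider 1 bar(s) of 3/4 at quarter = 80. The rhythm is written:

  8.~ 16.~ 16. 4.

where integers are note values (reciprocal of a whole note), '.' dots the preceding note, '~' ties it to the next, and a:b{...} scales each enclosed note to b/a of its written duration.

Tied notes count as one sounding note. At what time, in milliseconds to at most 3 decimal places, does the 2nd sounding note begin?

1. 0.0ms @ 0 + 1125.0ms (3/2)
2. 1125.0ms @ 3/2 + 1125.0ms (3/2)

note 2 onset = 3/2b = 1125.0ms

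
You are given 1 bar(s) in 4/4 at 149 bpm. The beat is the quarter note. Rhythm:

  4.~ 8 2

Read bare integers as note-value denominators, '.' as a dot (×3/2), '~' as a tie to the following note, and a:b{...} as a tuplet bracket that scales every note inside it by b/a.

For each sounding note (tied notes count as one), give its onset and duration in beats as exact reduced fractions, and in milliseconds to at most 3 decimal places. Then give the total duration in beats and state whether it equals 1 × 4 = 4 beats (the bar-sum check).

1) 0.0ms=0b +805.369ms=2b
2) 805.369ms=2b +805.369ms=2b
Σ=4b of 4 (149bpm 4/4) — PASS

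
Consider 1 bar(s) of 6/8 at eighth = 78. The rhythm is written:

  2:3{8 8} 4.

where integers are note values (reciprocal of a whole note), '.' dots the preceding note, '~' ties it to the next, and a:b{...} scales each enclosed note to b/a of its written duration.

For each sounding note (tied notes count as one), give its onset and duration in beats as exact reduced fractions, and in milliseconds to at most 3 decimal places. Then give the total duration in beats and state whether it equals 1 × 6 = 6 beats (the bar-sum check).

1) 0.0ms=0b +1153.846ms=3/2b
2) 1153.846ms=3/2b +1153.846ms=3/2b
3) 2307.692ms=3b +2307.692ms=3b
Σ=6b of 6 (78bpm 6/8) — PASS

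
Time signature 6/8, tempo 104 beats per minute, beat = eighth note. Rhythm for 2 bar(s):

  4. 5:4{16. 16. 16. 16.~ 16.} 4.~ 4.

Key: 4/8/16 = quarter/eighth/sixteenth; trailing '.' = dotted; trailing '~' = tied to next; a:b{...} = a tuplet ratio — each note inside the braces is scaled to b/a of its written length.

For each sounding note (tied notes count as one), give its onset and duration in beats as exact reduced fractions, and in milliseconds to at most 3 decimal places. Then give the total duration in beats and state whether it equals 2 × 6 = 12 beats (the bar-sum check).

1) 0.0ms=0b +1730.769ms=3b
2) 1730.769ms=3b +346.154ms=3/5b
3) 2076.923ms=18/5b +346.154ms=3/5b
4) 2423.077ms=21/5b +346.154ms=3/5b
5) 2769.231ms=24/5b +692.308ms=6/5b
6) 3461.538ms=6b +3461.538ms=6b
Σ=12b of 12 (104bpm 6/8) — PASS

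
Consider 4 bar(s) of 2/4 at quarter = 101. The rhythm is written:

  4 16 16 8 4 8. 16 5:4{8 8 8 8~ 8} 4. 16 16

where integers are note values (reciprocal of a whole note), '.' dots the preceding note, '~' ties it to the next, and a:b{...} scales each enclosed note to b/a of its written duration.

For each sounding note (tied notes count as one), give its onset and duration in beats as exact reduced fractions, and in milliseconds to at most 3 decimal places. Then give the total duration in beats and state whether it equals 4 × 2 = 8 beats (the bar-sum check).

1) 0.0ms=0b +594.059ms=1b
2) 594.059ms=1b +148.515ms=1/4b
3) 742.574ms=5/4b +148.515ms=1/4b
4) 891.089ms=3/2b +297.03ms=1/2b
5) 1188.119ms=2b +594.059ms=1b
6) 1782.178ms=3b +445.545ms=3/4b
7) 2227.723ms=15/4b +148.515ms=1/4b
8) 2376.238ms=4b +237.624ms=2/5b
9) 2613.861ms=22/5b +237.624ms=2/5b
10) 2851.485ms=24/5b +237.624ms=2/5b
11) 3089.109ms=26/5b +475.248ms=4/5b
12) 3564.356ms=6b +891.089ms=3/2b
13) 4455.446ms=15/2b +148.515ms=1/4b
14) 4603.96ms=31/4b +148.515ms=1/4b
Σ=8b of 8 (101bpm 2/4) — PASS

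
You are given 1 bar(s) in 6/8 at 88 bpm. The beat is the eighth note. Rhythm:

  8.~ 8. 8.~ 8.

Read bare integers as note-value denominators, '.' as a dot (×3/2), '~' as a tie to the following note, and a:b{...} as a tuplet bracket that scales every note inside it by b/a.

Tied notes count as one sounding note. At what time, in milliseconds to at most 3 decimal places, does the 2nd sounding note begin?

1. 0.0ms @ 0 + 2045.455ms (3)
2. 2045.455ms @ 3 + 2045.455ms (3)

note 2 onset = 3b = 2045.455ms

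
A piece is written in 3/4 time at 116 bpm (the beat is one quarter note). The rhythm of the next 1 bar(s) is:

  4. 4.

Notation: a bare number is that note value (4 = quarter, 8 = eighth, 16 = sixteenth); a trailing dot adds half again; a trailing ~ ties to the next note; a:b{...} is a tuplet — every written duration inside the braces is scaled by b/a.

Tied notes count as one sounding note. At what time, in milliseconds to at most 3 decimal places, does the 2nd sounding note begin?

1. 0.0ms @ 0 + 775.862ms (3/2)
2. 775.862ms @ 3/2 + 775.862ms (3/2)

note 2 onset = 3/2b = 775.862ms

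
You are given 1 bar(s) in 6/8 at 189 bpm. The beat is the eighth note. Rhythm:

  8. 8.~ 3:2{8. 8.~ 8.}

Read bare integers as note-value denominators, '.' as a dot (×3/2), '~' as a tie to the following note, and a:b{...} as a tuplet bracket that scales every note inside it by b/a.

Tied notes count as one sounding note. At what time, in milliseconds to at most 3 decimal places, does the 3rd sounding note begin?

1. 0.0ms @ 0 + 476.19ms (3/2)
2. 476.19ms @ 3/2 + 793.651ms (5/2)
3. 1269.841ms @ 4 + 634.921ms (2)

note 3 onset = 4b = 1269.841ms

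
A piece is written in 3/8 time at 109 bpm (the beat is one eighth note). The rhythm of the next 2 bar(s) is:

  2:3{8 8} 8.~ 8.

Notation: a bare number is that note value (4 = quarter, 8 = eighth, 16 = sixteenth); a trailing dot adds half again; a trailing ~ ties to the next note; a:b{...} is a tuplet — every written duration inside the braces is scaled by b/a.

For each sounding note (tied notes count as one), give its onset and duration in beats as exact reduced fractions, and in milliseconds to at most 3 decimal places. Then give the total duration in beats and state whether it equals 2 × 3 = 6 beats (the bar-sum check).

1) 0.0ms=0b +825.688ms=3/2b
2) 825.688ms=3/2b +825.688ms=3/2b
3) 1651.376ms=3b +1651.376ms=3b
Σ=6b of 6 (109bpm 3/8) — PASS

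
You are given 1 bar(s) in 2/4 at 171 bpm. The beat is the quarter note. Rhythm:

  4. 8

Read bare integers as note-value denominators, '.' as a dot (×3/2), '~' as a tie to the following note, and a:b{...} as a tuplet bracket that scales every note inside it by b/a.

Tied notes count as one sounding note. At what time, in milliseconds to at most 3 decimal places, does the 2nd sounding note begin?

1. 0.0ms @ 0 + 526.316ms (3/2)
2. 526.316ms @ 3/2 + 175.439ms (1/2)

note 2 onset = 3/2b = 526.316ms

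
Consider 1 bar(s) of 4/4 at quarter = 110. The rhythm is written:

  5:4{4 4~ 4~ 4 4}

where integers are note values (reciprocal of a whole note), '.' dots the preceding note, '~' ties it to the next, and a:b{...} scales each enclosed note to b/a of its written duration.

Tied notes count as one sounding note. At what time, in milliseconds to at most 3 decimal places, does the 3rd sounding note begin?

1. 0.0ms @ 0 + 436.364ms (4/5)
2. 436.364ms @ 4/5 + 1309.091ms (12/5)
3. 1745.455ms @ 16/5 + 436.364ms (4/5)

note 3 onset = 16/5b = 1745.455ms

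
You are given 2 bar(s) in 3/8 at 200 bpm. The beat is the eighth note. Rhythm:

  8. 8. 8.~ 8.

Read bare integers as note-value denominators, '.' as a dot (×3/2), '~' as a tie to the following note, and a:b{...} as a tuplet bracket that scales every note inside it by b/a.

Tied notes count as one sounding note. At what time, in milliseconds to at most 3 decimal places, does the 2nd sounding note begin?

1. 0.0ms @ 0 + 450.0ms (3/2)
2. 450.0ms @ 3/2 + 450.0ms (3/2)
3. 900.0ms @ 3 + 900.0ms (3)

note 2 onset = 3/2b = 450.0ms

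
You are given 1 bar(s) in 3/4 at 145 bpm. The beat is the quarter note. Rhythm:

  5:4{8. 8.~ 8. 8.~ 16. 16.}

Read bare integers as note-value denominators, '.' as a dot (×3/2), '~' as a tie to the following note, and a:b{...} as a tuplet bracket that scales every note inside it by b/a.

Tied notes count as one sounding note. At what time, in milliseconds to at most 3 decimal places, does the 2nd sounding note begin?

note 2 onset = 3/5b = 248.276ms

1. 0.0ms @ 0 + 248.276ms (3/5)
2. 248.276ms @ 3/5 + 496.552ms (6/5)
3. 744.828ms @ 9/5 + 372.414ms (9/10)
4. 1117.241ms @ 27/10 + 124.138ms (3/10)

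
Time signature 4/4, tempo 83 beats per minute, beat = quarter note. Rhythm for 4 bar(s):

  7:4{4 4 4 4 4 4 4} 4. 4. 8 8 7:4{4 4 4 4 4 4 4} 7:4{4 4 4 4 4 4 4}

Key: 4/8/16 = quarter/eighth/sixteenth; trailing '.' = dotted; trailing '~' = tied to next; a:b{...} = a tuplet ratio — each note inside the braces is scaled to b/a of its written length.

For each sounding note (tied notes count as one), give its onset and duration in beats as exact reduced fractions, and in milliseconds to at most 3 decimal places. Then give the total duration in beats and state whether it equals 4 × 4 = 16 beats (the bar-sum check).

1) 0.0ms=0b +413.081ms=4/7b
2) 413.081ms=4/7b +413.081ms=4/7b
3) 826.162ms=8/7b +413.081ms=4/7b
4) 1239.243ms=12/7b +413.081ms=4/7b
5) 1652.324ms=16/7b +413.081ms=4/7b
6) 2065.404ms=20/7b +413.081ms=4/7b
7) 2478.485ms=24/7b +413.081ms=4/7b
8) 2891.566ms=4b +1084.337ms=3/2b
9) 3975.904ms=11/2b +1084.337ms=3/2b
10) 5060.241ms=7b +361.446ms=1/2b
11) 5421.687ms=15/2b +361.446ms=1/2b
12) 5783.133ms=8b +413.081ms=4/7b
13) 6196.213ms=60/7b +413.081ms=4/7b
14) 6609.294ms=64/7b +413.081ms=4/7b
15) 7022.375ms=68/7b +413.081ms=4/7b
16) 7435.456ms=72/7b +413.081ms=4/7b
17) 7848.537ms=76/7b +413.081ms=4/7b
18) 8261.618ms=80/7b +413.081ms=4/7b
19) 8674.699ms=12b +413.081ms=4/7b
20) 9087.78ms=88/7b +413.081ms=4/7b
21) 9500.861ms=92/7b +413.081ms=4/7b
22) 9913.941ms=96/7b +413.081ms=4/7b
23) 10327.022ms=100/7b +413.081ms=4/7b
24) 10740.103ms=104/7b +413.081ms=4/7b
25) 11153.184ms=108/7b +413.081ms=4/7b
Σ=16b of 16 (83bpm 4/4) — PASS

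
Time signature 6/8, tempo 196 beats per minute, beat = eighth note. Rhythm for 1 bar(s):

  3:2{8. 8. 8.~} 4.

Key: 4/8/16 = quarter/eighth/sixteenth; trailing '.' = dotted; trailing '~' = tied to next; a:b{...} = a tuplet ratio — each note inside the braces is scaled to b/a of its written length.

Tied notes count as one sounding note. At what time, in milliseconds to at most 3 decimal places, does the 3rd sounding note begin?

1. 0.0ms @ 0 + 306.122ms (1)
2. 306.122ms @ 1 + 306.122ms (1)
3. 612.245ms @ 2 + 1224.49ms (4)

note 3 onset = 2b = 612.245ms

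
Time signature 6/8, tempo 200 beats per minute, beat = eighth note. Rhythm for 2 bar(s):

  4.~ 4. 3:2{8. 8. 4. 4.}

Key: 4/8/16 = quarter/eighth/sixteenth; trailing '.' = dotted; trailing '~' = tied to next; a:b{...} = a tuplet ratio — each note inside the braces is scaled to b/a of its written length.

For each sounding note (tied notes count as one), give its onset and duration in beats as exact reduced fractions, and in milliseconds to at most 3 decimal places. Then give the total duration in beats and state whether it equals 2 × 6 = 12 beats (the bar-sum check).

1) 0.0ms=0b +1800.0ms=6b
2) 1800.0ms=6b +300.0ms=1b
3) 2100.0ms=7b +300.0ms=1b
4) 2400.0ms=8b +600.0ms=2b
5) 3000.0ms=10b +600.0ms=2b
Σ=12b of 12 (200bpm 6/8) — PASS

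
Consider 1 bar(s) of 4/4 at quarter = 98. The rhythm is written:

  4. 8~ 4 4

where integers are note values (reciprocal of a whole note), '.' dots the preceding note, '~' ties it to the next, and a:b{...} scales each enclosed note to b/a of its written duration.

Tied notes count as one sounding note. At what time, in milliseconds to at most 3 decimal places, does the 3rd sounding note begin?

1. 0.0ms @ 0 + 918.367ms (3/2)
2. 918.367ms @ 3/2 + 918.367ms (3/2)
3. 1836.735ms @ 3 + 612.245ms (1)

note 3 onset = 3b = 1836.735ms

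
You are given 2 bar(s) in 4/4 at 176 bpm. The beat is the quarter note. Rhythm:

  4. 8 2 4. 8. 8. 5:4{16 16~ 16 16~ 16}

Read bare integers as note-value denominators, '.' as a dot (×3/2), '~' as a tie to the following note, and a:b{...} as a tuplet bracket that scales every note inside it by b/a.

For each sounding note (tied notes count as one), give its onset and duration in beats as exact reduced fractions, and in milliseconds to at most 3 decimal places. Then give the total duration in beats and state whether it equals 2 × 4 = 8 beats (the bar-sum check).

1) 0.0ms=0b +511.364ms=3/2b
2) 511.364ms=3/2b +170.455ms=1/2b
3) 681.818ms=2b +681.818ms=2b
4) 1363.636ms=4b +511.364ms=3/2b
5) 1875.0ms=11/2b +255.682ms=3/4b
6) 2130.682ms=25/4b +255.682ms=3/4b
7) 2386.364ms=7b +68.182ms=1/5b
8) 2454.545ms=36/5b +136.364ms=2/5b
9) 2590.909ms=38/5b +136.364ms=2/5b
Σ=8b of 8 (176bpm 4/4) — PASS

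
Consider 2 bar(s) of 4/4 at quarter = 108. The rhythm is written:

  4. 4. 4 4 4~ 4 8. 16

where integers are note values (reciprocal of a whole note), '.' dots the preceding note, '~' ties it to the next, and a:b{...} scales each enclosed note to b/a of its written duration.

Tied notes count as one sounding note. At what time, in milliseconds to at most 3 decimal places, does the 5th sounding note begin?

1. 0.0ms @ 0 + 833.333ms (3/2)
2. 833.333ms @ 3/2 + 833.333ms (3/2)
3. 1666.667ms @ 3 + 555.556ms (1)
4. 2222.222ms @ 4 + 555.556ms (1)
5. 2777.778ms @ 5 + 1111.111ms (2)
6. 3888.889ms @ 7 + 416.667ms (3/4)
7. 4305.556ms @ 31/4 + 138.889ms (1/4)

note 5 onset = 5b = 2777.778ms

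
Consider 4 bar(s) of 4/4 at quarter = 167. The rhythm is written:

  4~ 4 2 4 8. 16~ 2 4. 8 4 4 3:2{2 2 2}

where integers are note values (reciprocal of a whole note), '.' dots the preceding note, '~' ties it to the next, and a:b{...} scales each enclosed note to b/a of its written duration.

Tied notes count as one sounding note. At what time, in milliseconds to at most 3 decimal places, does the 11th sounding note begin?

note 11 onset = 40/3b = 4790.419ms

1. 0.0ms @ 0 + 718.563ms (2)
2. 718.563ms @ 2 + 718.563ms (2)
3. 1437.126ms @ 4 + 359.281ms (1)
4. 1796.407ms @ 5 + 269.461ms (3/4)
5. 2065.868ms @ 23/4 + 808.383ms (9/4)
6. 2874.251ms @ 8 + 538.922ms (3/2)
7. 3413.174ms @ 19/2 + 179.641ms (1/2)
8. 3592.814ms @ 10 + 359.281ms (1)
9. 3952.096ms @ 11 + 359.281ms (1)
10. 4311.377ms @ 12 + 479.042ms (4/3)
11. 4790.419ms @ 40/3 + 479.042ms (4/3)
12. 5269.461ms @ 44/3 + 479.042ms (4/3)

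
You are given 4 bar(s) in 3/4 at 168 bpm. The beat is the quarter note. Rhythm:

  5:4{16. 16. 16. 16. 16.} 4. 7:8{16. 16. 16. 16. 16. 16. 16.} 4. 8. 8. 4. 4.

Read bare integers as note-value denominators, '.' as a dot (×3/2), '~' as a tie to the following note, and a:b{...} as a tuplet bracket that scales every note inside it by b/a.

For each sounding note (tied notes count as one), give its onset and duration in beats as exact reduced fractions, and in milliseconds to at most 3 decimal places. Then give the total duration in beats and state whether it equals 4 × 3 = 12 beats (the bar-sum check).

1) 0.0ms=0b +107.143ms=3/10b
2) 107.143ms=3/10b +107.143ms=3/10b
3) 214.286ms=3/5b +107.143ms=3/10b
4) 321.429ms=9/10b +107.143ms=3/10b
5) 428.571ms=6/5b +107.143ms=3/10b
6) 535.714ms=3/2b +535.714ms=3/2b
7) 1071.429ms=3b +153.061ms=3/7b
8) 1224.49ms=24/7b +153.061ms=3/7b
9) 1377.551ms=27/7b +153.061ms=3/7b
10) 1530.612ms=30/7b +153.061ms=3/7b
11) 1683.673ms=33/7b +153.061ms=3/7b
12) 1836.735ms=36/7b +153.061ms=3/7b
13) 1989.796ms=39/7b +153.061ms=3/7b
14) 2142.857ms=6b +535.714ms=3/2b
15) 2678.571ms=15/2b +267.857ms=3/4b
16) 2946.429ms=33/4b +267.857ms=3/4b
17) 3214.286ms=9b +535.714ms=3/2b
18) 3750.0ms=21/2b +535.714ms=3/2b
Σ=12b of 12 (168bpm 3/4) — PASS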